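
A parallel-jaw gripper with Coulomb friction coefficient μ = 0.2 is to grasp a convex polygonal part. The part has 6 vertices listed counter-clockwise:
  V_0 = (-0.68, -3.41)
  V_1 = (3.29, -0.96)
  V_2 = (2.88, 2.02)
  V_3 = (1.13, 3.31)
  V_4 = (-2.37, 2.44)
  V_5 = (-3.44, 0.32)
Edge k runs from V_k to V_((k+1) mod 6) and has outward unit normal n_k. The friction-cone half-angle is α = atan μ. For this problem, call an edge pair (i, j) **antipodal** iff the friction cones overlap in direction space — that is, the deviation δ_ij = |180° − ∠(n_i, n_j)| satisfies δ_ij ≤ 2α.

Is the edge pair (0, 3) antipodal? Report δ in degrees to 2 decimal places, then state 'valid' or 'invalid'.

α = atan 0.2 = 11.31°;  2α = 22.62°
edge 0: e_0 = (+3.97, +2.45);  n_0 = (+0.5252, -0.8510)
edge 3: e_3 = (-3.50, -0.87);  n_3 = (-0.2412, +0.9705)
∠(n_0, n_3) = 162.28°
δ = |180° − 162.28°| = 17.72°
17.72° ≤ 2α = 22.62°  →  valid

δ = 17.72°, valid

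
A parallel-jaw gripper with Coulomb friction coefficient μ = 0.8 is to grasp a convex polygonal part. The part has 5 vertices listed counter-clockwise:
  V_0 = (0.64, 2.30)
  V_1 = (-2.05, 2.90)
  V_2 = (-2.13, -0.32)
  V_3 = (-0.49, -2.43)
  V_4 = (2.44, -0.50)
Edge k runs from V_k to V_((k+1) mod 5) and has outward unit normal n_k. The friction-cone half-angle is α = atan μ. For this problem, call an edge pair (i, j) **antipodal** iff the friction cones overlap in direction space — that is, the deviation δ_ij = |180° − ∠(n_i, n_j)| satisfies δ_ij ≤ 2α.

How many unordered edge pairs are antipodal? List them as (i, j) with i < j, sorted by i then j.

α = atan 0.8 = 38.66°;  2α = 77.32°
n_0 = (+0.2177, +0.9760)
n_1 = (-0.9997, +0.0248)
n_2 = (-0.7896, -0.6137)
n_3 = (+0.5501, -0.8351)
n_4 = (+0.8412, +0.5408)
  (0,1): δ = 78.85°  ·
  (0,2): δ = 39.57°  ✓
  (0,3): δ = 45.95°  ✓
  (0,4): δ = 135.31°  ·
  (1,2): δ = 140.72°  ·
  (1,3): δ = 55.20°  ✓
  (1,4): δ = 34.16°  ✓
  (2,3): δ = 94.48°  ·
  (2,4): δ = 5.12°  ✓
  (3,4): δ = 90.64°  ·
antipodal pairs: 5

count = 5; pairs: (0,2), (0,3), (1,3), (1,4), (2,4)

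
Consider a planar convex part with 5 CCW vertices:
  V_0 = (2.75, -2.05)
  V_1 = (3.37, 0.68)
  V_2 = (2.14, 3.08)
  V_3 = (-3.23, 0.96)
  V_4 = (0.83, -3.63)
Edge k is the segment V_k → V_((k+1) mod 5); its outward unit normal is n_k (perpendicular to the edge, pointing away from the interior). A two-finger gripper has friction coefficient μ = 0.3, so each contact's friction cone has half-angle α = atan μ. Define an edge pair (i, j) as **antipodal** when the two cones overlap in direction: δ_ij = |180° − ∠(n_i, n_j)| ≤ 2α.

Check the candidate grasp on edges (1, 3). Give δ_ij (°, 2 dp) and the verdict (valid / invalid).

δ = 14.36°, valid

α = atan 0.3 = 16.70°;  2α = 33.40°
edge 1: e_1 = (-1.23, +2.40);  n_1 = (+0.8899, +0.4561)
edge 3: e_3 = (+4.06, -4.59);  n_3 = (-0.7490, -0.6625)
∠(n_1, n_3) = 165.64°
δ = |180° − 165.64°| = 14.36°
14.36° ≤ 2α = 33.40°  →  valid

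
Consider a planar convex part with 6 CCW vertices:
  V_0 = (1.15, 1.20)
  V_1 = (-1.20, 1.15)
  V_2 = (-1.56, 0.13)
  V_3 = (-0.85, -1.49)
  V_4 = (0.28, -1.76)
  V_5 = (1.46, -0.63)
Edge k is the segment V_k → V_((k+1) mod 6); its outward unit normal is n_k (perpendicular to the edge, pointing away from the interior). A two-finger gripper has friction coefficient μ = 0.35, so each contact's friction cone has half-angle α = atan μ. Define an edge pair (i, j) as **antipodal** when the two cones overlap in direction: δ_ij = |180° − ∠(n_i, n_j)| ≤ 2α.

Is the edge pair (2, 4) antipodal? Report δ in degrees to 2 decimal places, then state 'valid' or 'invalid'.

δ = 69.91°, invalid

α = atan 0.35 = 19.29°;  2α = 38.58°
edge 2: e_2 = (+0.71, -1.62);  n_2 = (-0.9159, -0.4014)
edge 4: e_4 = (+1.18, +1.13);  n_4 = (+0.6916, -0.7222)
∠(n_2, n_4) = 110.09°
δ = |180° − 110.09°| = 69.91°
69.91° > 2α = 38.58°  →  invalid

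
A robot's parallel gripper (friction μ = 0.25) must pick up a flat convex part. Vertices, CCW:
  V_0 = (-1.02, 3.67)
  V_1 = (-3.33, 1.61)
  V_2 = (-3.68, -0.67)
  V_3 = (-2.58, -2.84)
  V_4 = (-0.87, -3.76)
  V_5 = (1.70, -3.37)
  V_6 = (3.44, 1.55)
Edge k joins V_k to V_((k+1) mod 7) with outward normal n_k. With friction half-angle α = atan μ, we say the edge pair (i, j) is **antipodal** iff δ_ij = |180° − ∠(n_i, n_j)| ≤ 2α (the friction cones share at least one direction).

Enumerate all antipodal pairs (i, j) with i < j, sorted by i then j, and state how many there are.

α = atan 0.25 = 14.04°;  2α = 28.07°
n_0 = (-0.6656, +0.7463)
n_1 = (-0.9884, +0.1517)
n_2 = (-0.8919, -0.4521)
n_3 = (-0.4738, -0.8806)
n_4 = (+0.1500, -0.9887)
n_5 = (+0.9428, -0.3334)
n_6 = (+0.4293, +0.9032)
  (0,1): δ = 140.45°  ·
  (0,2): δ = 104.84°  ·
  (0,3): δ = 70.01°  ·
  (0,4): δ = 33.10°  ·
  (0,5): δ = 28.80°  ·
  (0,6): δ = 112.85°  ·
  (1,2): δ = 144.39°  ·
  (1,3): δ = 109.55°  ·
  (1,4): δ = 72.64°  ·
  (1,5): δ = 10.75°  ✓
  (1,6): δ = 73.30°  ·
  (2,3): δ = 145.16°  ·
  (2,4): δ = 108.25°  ·
  (2,5): δ = 46.36°  ·
  (2,6): δ = 37.70°  ·
  (3,4): δ = 143.09°  ·
  (3,5): δ = 81.20°  ·
  (3,6): δ = 2.86°  ✓
  (4,5): δ = 118.11°  ·
  (4,6): δ = 34.05°  ·
  (5,6): δ = 95.95°  ·
antipodal pairs: 2

count = 2; pairs: (1,5), (3,6)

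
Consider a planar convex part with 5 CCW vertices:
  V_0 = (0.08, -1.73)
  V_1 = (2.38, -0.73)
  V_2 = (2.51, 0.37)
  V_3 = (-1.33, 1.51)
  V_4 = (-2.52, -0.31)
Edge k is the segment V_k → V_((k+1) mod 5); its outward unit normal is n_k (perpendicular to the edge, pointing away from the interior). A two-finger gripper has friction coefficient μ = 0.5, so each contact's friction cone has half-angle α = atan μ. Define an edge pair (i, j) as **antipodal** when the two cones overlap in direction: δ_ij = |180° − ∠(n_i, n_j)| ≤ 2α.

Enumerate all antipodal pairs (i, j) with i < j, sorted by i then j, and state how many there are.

count = 4; pairs: (0,2), (0,3), (1,3), (2,4)

α = atan 0.5 = 26.57°;  2α = 53.13°
n_0 = (+0.3987, -0.9171)
n_1 = (+0.9931, -0.1174)
n_2 = (+0.2846, +0.9586)
n_3 = (-0.8370, +0.5472)
n_4 = (-0.4793, -0.8776)
  (0,1): δ = 120.24°  ·
  (0,2): δ = 40.03°  ✓
  (0,3): δ = 33.32°  ✓
  (0,4): δ = 127.86°  ·
  (1,2): δ = 99.79°  ·
  (1,3): δ = 26.44°  ✓
  (1,4): δ = 68.10°  ·
  (2,3): δ = 106.64°  ·
  (2,4): δ = 12.11°  ✓
  (3,4): δ = 85.46°  ·
antipodal pairs: 4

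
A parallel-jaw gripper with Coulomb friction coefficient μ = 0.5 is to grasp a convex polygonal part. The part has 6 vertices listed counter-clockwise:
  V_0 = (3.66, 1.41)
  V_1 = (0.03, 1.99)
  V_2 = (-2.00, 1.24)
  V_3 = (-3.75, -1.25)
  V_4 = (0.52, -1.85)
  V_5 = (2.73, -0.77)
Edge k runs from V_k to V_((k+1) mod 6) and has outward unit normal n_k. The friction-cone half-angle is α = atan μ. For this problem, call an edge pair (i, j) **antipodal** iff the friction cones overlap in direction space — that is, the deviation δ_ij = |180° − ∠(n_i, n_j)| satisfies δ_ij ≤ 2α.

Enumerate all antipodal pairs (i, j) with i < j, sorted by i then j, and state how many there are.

α = atan 0.5 = 26.57°;  2α = 53.13°
n_0 = (+0.1578, +0.9875)
n_1 = (-0.3466, +0.9380)
n_2 = (-0.8181, +0.5750)
n_3 = (-0.1391, -0.9903)
n_4 = (+0.4391, -0.8985)
n_5 = (+0.9198, -0.3924)
  (0,1): δ = 150.64°  ·
  (0,2): δ = 116.02°  ·
  (0,3): δ = 1.08°  ✓
  (0,4): δ = 35.12°  ✓
  (0,5): δ = 75.97°  ·
  (1,2): δ = 145.38°  ·
  (1,3): δ = 28.28°  ✓
  (1,4): δ = 5.77°  ✓
  (1,5): δ = 46.62°  ✓
  (2,3): δ = 62.90°  ·
  (2,4): δ = 28.86°  ✓
  (2,5): δ = 12.00°  ✓
  (3,4): δ = 145.96°  ·
  (3,5): δ = 105.10°  ·
  (4,5): δ = 139.15°  ·
antipodal pairs: 7

count = 7; pairs: (0,3), (0,4), (1,3), (1,4), (1,5), (2,4), (2,5)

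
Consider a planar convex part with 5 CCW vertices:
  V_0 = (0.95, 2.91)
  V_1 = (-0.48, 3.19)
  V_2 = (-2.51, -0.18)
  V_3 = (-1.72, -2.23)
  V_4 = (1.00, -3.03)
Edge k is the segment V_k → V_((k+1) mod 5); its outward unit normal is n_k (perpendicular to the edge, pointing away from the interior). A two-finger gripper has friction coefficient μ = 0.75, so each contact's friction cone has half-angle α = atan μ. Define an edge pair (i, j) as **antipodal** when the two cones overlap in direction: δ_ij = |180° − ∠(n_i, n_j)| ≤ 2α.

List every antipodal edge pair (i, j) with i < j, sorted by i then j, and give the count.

count = 5; pairs: (0,2), (0,3), (1,4), (2,4), (3,4)

α = atan 0.75 = 36.87°;  2α = 73.74°
n_0 = (+0.1922, +0.9814)
n_1 = (-0.8566, +0.5160)
n_2 = (-0.9331, -0.3596)
n_3 = (-0.2822, -0.9594)
n_4 = (+1.0000, +0.0084)
  (0,1): δ = 109.99°  ·
  (0,2): δ = 57.85°  ✓
  (0,3): δ = 5.31°  ✓
  (0,4): δ = 101.56°  ·
  (1,2): δ = 127.86°  ·
  (1,3): δ = 75.33°  ·
  (1,4): δ = 31.55°  ✓
  (2,3): δ = 127.46°  ·
  (2,4): δ = 20.59°  ✓
  (3,4): δ = 73.13°  ✓
antipodal pairs: 5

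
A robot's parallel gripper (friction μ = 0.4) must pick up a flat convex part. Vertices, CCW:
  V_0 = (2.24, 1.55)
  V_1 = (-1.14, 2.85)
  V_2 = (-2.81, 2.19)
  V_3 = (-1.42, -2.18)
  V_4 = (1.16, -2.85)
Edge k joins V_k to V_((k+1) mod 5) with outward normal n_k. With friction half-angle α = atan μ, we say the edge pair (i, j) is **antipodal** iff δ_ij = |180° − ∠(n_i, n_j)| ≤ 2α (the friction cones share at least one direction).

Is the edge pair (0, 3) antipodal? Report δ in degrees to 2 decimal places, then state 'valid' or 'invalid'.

δ = 6.48°, valid

α = atan 0.4 = 21.80°;  2α = 43.60°
edge 0: e_0 = (-3.38, +1.30);  n_0 = (+0.3590, +0.9333)
edge 3: e_3 = (+2.58, -0.67);  n_3 = (-0.2514, -0.9679)
∠(n_0, n_3) = 173.52°
δ = |180° − 173.52°| = 6.48°
6.48° ≤ 2α = 43.60°  →  valid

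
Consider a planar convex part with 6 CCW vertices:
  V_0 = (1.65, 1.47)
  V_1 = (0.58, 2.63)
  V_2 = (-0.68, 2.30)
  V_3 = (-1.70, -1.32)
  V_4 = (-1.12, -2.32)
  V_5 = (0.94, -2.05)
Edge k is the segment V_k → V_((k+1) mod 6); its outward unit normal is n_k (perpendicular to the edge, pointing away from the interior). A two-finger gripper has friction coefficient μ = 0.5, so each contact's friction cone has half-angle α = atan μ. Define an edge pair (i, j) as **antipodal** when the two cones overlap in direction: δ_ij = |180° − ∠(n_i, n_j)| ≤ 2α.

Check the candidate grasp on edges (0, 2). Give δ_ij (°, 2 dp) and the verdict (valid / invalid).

δ = 58.43°, invalid

α = atan 0.5 = 26.57°;  2α = 53.13°
edge 0: e_0 = (-1.07, +1.16);  n_0 = (+0.7350, +0.6780)
edge 2: e_2 = (-1.02, -3.62);  n_2 = (-0.9625, +0.2712)
∠(n_0, n_2) = 121.57°
δ = |180° − 121.57°| = 58.43°
58.43° > 2α = 53.13°  →  invalid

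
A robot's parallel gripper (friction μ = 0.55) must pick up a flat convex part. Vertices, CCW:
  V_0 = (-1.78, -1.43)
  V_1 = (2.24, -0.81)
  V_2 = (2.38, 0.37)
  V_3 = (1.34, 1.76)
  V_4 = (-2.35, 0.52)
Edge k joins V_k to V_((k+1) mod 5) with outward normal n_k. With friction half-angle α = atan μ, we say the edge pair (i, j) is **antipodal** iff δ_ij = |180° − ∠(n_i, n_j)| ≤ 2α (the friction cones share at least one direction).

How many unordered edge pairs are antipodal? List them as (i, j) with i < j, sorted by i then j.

α = atan 0.55 = 28.81°;  2α = 57.62°
n_0 = (+0.1524, -0.9883)
n_1 = (+0.9930, -0.1178)
n_2 = (+0.8007, +0.5991)
n_3 = (-0.3185, +0.9479)
n_4 = (-0.9598, -0.2806)
  (0,1): δ = 105.53°  ·
  (0,2): δ = 61.96°  ·
  (0,3): δ = 9.81°  ✓
  (0,4): δ = 97.53°  ·
  (1,2): δ = 136.43°  ·
  (1,3): δ = 64.66°  ·
  (1,4): δ = 23.06°  ✓
  (2,3): δ = 108.23°  ·
  (2,4): δ = 20.51°  ✓
  (3,4): δ = 92.28°  ·
antipodal pairs: 3

count = 3; pairs: (0,3), (1,4), (2,4)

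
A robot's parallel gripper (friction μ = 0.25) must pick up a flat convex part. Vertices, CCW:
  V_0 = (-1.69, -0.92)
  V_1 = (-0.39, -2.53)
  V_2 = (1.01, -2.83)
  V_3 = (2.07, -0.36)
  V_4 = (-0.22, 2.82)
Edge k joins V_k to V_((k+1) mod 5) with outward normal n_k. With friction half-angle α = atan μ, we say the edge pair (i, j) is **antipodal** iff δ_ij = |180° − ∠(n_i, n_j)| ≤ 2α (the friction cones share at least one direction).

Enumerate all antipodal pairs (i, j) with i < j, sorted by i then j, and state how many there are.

α = atan 0.25 = 14.04°;  2α = 28.07°
n_0 = (-0.7780, -0.6282)
n_1 = (-0.2095, -0.9778)
n_2 = (+0.9190, -0.3944)
n_3 = (+0.8115, +0.5844)
n_4 = (-0.9307, +0.3658)
  (0,1): δ = 141.01°  ·
  (0,2): δ = 62.15°  ·
  (0,3): δ = 3.16°  ✓
  (0,4): δ = 119.62°  ·
  (1,2): δ = 101.13°  ·
  (1,3): δ = 42.15°  ·
  (1,4): δ = 80.64°  ·
  (2,3): δ = 121.01°  ·
  (2,4): δ = 1.77°  ✓
  (3,4): δ = 57.22°  ·
antipodal pairs: 2

count = 2; pairs: (0,3), (2,4)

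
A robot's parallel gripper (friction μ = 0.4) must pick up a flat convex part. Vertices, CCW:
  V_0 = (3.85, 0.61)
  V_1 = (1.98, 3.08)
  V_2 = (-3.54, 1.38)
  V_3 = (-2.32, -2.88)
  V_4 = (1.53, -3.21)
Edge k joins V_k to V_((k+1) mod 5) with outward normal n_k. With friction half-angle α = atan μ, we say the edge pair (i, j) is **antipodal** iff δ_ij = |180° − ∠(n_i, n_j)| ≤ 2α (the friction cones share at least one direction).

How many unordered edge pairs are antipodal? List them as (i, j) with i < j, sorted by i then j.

α = atan 0.4 = 21.80°;  2α = 43.60°
n_0 = (+0.7973, +0.6036)
n_1 = (-0.2943, +0.9557)
n_2 = (-0.9614, -0.2753)
n_3 = (-0.0854, -0.9963)
n_4 = (+0.8547, -0.5191)
  (0,1): δ = 110.01°  ·
  (0,2): δ = 21.15°  ✓
  (0,3): δ = 47.97°  ·
  (0,4): δ = 111.60°  ·
  (1,2): δ = 91.14°  ·
  (1,3): δ = 22.02°  ✓
  (1,4): δ = 41.61°  ✓
  (2,3): δ = 110.88°  ·
  (2,4): δ = 47.25°  ·
  (3,4): δ = 116.37°  ·
antipodal pairs: 3

count = 3; pairs: (0,2), (1,3), (1,4)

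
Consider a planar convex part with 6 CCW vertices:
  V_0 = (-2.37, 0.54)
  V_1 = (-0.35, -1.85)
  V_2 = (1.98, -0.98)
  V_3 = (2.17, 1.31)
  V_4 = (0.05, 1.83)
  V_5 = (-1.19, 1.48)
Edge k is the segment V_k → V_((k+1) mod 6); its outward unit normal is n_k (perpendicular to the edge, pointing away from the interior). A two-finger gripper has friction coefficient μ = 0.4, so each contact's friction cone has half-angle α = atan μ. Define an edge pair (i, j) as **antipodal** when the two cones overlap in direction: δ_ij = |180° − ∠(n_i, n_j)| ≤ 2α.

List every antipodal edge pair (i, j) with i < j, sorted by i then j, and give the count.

α = atan 0.4 = 21.80°;  2α = 43.60°
n_0 = (-0.7637, -0.6455)
n_1 = (+0.3498, -0.9368)
n_2 = (+0.9966, -0.0827)
n_3 = (+0.2382, +0.9712)
n_4 = (-0.2716, +0.9624)
n_5 = (-0.6231, +0.7822)
  (0,1): δ = 109.73°  ·
  (0,2): δ = 44.95°  ·
  (0,3): δ = 36.01°  ✓
  (0,4): δ = 65.56°  ·
  (0,5): δ = 88.34°  ·
  (1,2): δ = 115.22°  ·
  (1,3): δ = 34.26°  ✓
  (1,4): δ = 4.71°  ✓
  (1,5): δ = 18.07°  ✓
  (2,3): δ = 99.04°  ·
  (2,4): δ = 69.49°  ·
  (2,5): δ = 46.72°  ·
  (3,4): δ = 150.46°  ·
  (3,5): δ = 127.68°  ·
  (4,5): δ = 157.22°  ·
antipodal pairs: 4

count = 4; pairs: (0,3), (1,3), (1,4), (1,5)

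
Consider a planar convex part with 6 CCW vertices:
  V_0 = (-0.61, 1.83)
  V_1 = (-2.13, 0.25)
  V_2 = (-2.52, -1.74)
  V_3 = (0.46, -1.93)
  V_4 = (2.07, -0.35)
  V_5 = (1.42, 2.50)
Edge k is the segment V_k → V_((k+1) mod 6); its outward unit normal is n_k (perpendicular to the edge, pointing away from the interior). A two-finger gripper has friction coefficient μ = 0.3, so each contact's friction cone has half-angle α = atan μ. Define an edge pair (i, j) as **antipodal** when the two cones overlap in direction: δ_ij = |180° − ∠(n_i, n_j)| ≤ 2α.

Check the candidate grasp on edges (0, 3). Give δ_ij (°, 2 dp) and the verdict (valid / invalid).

δ = 1.65°, valid

α = atan 0.3 = 16.70°;  2α = 33.40°
edge 0: e_0 = (-1.52, -1.58);  n_0 = (-0.7207, +0.6933)
edge 3: e_3 = (+1.61, +1.58);  n_3 = (+0.7004, -0.7137)
∠(n_0, n_3) = 178.35°
δ = |180° − 178.35°| = 1.65°
1.65° ≤ 2α = 33.40°  →  valid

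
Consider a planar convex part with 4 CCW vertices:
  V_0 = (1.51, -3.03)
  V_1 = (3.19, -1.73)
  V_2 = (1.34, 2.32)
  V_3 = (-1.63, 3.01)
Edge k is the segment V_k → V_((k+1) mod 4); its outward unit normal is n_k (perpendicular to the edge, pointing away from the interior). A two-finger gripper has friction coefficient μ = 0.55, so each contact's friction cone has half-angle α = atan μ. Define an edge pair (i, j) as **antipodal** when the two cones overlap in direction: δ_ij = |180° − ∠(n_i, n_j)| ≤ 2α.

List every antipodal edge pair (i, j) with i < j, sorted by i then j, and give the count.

α = atan 0.55 = 28.81°;  2α = 57.62°
n_0 = (+0.6120, -0.7909)
n_1 = (+0.9096, +0.4155)
n_2 = (+0.2263, +0.9741)
n_3 = (-0.8873, -0.4613)
  (0,1): δ = 103.18°  ·
  (0,2): δ = 50.81°  ✓
  (0,3): δ = 79.74°  ·
  (1,2): δ = 127.63°  ·
  (1,3): δ = 2.92°  ✓
  (2,3): δ = 49.45°  ✓
antipodal pairs: 3

count = 3; pairs: (0,2), (1,3), (2,3)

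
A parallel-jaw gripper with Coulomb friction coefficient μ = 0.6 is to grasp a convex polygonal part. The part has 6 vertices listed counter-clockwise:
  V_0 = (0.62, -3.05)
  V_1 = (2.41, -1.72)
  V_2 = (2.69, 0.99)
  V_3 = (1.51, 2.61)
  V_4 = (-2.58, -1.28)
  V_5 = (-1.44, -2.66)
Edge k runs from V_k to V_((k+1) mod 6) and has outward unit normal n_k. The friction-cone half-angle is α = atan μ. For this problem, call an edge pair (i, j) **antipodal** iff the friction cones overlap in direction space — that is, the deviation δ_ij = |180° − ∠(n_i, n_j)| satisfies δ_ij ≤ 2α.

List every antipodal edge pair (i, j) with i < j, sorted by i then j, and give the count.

count = 6; pairs: (0,3), (1,3), (1,4), (2,4), (2,5), (3,5)

α = atan 0.6 = 30.96°;  2α = 61.93°
n_0 = (+0.5964, -0.8027)
n_1 = (+0.9947, -0.1028)
n_2 = (+0.8083, +0.5888)
n_3 = (-0.6892, +0.7246)
n_4 = (-0.7710, -0.6369)
n_5 = (-0.1860, -0.9825)
  (0,1): δ = 132.51°  ·
  (0,2): δ = 90.54°  ·
  (0,3): δ = 6.95°  ✓
  (0,4): δ = 92.95°  ·
  (0,5): δ = 132.67°  ·
  (1,2): δ = 138.03°  ·
  (1,3): δ = 40.54°  ✓
  (1,4): δ = 45.46°  ✓
  (1,5): δ = 85.18°  ·
  (2,3): δ = 82.51°  ·
  (2,4): δ = 3.49°  ✓
  (2,5): δ = 43.21°  ✓
  (3,4): δ = 94.00°  ·
  (3,5): δ = 54.28°  ✓
  (4,5): δ = 140.28°  ·
antipodal pairs: 6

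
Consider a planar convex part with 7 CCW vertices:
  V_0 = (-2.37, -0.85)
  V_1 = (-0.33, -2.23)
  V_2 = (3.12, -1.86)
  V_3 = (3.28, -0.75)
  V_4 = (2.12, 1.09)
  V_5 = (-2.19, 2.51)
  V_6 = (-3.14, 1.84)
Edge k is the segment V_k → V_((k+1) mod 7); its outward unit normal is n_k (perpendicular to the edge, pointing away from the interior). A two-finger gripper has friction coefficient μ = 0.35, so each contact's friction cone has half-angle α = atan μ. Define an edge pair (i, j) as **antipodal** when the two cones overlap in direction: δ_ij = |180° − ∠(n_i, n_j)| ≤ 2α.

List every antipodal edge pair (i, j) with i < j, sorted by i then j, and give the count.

α = atan 0.35 = 19.29°;  2α = 38.58°
n_0 = (-0.5603, -0.8283)
n_1 = (+0.1066, -0.9943)
n_2 = (+0.9898, -0.1427)
n_3 = (+0.8459, +0.5333)
n_4 = (+0.3129, +0.9498)
n_5 = (-0.5763, +0.8172)
n_6 = (-0.9614, -0.2752)
  (0,1): δ = 139.80°  ·
  (0,2): δ = 64.13°  ·
  (0,3): δ = 23.69°  ✓
  (0,4): δ = 15.84°  ✓
  (0,5): δ = 69.27°  ·
  (0,6): δ = 140.05°  ·
  (1,2): δ = 104.32°  ·
  (1,3): δ = 63.89°  ·
  (1,4): δ = 24.36°  ✓
  (1,5): δ = 29.07°  ✓
  (1,6): δ = 99.85°  ·
  (2,3): δ = 139.57°  ·
  (2,4): δ = 100.03°  ·
  (2,5): δ = 46.60°  ·
  (2,6): δ = 24.18°  ✓
  (3,4): δ = 140.46°  ·
  (3,5): δ = 87.03°  ·
  (3,6): δ = 16.26°  ✓
  (4,5): δ = 126.57°  ·
  (4,6): δ = 55.79°  ·
  (5,6): δ = 109.22°  ·
antipodal pairs: 6

count = 6; pairs: (0,3), (0,4), (1,4), (1,5), (2,6), (3,6)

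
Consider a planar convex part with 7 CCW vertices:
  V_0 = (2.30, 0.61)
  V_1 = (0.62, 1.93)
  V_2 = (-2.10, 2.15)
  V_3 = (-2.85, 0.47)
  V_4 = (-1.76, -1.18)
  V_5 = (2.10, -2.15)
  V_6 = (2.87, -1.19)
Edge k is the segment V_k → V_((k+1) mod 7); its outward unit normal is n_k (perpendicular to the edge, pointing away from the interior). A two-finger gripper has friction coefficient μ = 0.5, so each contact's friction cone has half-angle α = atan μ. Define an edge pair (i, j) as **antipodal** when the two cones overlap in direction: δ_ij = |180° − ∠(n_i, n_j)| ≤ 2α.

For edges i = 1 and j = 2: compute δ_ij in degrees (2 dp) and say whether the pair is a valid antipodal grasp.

α = atan 0.5 = 26.57°;  2α = 53.13°
edge 1: e_1 = (-2.72, +0.22);  n_1 = (+0.0806, +0.9967)
edge 2: e_2 = (-0.75, -1.68);  n_2 = (-0.9131, +0.4077)
∠(n_1, n_2) = 70.57°
δ = |180° − 70.57°| = 109.43°
109.43° > 2α = 53.13°  →  invalid

δ = 109.43°, invalid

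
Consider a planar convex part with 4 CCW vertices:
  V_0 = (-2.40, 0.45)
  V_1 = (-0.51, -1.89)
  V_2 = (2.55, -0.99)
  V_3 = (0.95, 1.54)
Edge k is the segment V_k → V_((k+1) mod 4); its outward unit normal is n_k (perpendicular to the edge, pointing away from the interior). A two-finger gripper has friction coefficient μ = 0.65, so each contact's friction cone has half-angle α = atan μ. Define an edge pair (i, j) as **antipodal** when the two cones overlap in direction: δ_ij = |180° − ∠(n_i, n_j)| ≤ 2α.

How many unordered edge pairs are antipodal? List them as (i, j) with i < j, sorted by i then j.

count = 2; pairs: (0,2), (1,3)

α = atan 0.65 = 33.02°;  2α = 66.05°
n_0 = (-0.7779, -0.6283)
n_1 = (+0.2822, -0.9594)
n_2 = (+0.8452, +0.5345)
n_3 = (-0.3094, +0.9509)
  (0,1): δ = 112.54°  ·
  (0,2): δ = 6.62°  ✓
  (0,3): δ = 69.10°  ·
  (1,2): δ = 74.08°  ·
  (1,3): δ = 1.63°  ✓
  (2,3): δ = 104.29°  ·
antipodal pairs: 2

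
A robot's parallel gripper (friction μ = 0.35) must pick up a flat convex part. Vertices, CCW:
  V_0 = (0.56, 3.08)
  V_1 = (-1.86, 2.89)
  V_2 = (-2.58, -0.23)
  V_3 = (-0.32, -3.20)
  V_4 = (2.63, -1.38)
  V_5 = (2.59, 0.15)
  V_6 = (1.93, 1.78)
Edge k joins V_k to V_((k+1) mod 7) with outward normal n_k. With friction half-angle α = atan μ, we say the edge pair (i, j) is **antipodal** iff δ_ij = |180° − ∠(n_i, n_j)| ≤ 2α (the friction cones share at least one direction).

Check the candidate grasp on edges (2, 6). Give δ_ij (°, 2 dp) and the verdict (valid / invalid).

α = atan 0.35 = 19.29°;  2α = 38.58°
edge 2: e_2 = (+2.26, -2.97);  n_2 = (-0.7958, -0.6056)
edge 6: e_6 = (-1.37, +1.30);  n_6 = (+0.6883, +0.7254)
∠(n_2, n_6) = 170.77°
δ = |180° − 170.77°| = 9.23°
9.23° ≤ 2α = 38.58°  →  valid

δ = 9.23°, valid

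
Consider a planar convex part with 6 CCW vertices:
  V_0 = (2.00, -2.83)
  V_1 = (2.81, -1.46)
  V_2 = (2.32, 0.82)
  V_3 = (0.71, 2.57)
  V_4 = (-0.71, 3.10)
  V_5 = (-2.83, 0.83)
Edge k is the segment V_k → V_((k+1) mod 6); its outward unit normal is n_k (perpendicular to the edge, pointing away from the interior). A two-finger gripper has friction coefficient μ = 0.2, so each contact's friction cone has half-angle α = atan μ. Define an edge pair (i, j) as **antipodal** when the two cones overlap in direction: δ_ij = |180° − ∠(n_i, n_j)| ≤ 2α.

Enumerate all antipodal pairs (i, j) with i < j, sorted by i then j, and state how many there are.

α = atan 0.2 = 11.31°;  2α = 22.62°
n_0 = (+0.8608, -0.5089)
n_1 = (+0.9777, +0.2101)
n_2 = (+0.7359, +0.6771)
n_3 = (+0.3497, +0.9369)
n_4 = (-0.7308, +0.6825)
n_5 = (-0.6040, -0.7970)
  (0,1): δ = 137.28°  ·
  (0,2): δ = 106.79°  ·
  (0,3): δ = 79.87°  ·
  (0,4): δ = 12.45°  ✓
  (0,5): δ = 83.44°  ·
  (1,2): δ = 149.52°  ·
  (1,3): δ = 122.60°  ·
  (1,4): δ = 55.17°  ·
  (1,5): δ = 40.72°  ·
  (2,3): δ = 153.08°  ·
  (2,4): δ = 85.66°  ·
  (2,5): δ = 10.23°  ✓
  (3,4): δ = 112.58°  ·
  (3,5): δ = 16.69°  ✓
  (4,5): δ = 84.11°  ·
antipodal pairs: 3

count = 3; pairs: (0,4), (2,5), (3,5)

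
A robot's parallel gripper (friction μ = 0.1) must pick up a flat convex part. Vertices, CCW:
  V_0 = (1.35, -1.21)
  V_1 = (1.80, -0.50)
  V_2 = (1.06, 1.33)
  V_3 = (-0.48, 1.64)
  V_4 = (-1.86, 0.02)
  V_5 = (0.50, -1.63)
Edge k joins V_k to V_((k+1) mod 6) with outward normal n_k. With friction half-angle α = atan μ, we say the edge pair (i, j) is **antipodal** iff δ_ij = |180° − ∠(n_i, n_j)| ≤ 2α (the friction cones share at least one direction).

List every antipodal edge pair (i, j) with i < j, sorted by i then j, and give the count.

count = 1; pairs: (0,3)

α = atan 0.1 = 5.71°;  2α = 11.42°
n_0 = (+0.8446, -0.5353)
n_1 = (+0.9271, +0.3749)
n_2 = (+0.1973, +0.9803)
n_3 = (-0.7612, +0.6485)
n_4 = (-0.5730, -0.8196)
n_5 = (+0.4430, -0.8965)
  (0,1): δ = 125.62°  ·
  (0,2): δ = 69.01°  ·
  (0,3): δ = 8.06°  ✓
  (0,4): δ = 87.41°  ·
  (0,5): δ = 148.66°  ·
  (1,2): δ = 123.40°  ·
  (1,3): δ = 62.44°  ·
  (1,4): δ = 33.02°  ·
  (1,5): δ = 94.28°  ·
  (2,3): δ = 119.04°  ·
  (2,4): δ = 23.58°  ·
  (2,5): δ = 37.68°  ·
  (3,4): δ = 84.53°  ·
  (3,5): δ = 23.28°  ·
  (4,5): δ = 118.75°  ·
antipodal pairs: 1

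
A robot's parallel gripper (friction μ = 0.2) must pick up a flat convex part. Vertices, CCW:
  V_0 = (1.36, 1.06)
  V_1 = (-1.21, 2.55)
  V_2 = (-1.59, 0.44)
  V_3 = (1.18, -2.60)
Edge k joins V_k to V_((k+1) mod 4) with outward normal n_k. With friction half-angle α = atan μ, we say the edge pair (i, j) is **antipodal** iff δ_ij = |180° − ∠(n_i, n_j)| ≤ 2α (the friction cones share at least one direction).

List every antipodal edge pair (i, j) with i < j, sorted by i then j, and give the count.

count = 2; pairs: (0,2), (1,3)

α = atan 0.2 = 11.31°;  2α = 22.62°
n_0 = (+0.5016, +0.8651)
n_1 = (-0.9842, +0.1772)
n_2 = (-0.7392, -0.6735)
n_3 = (+0.9988, -0.0491)
  (0,1): δ = 70.11°  ·
  (0,2): δ = 17.56°  ✓
  (0,3): δ = 117.29°  ·
  (1,2): δ = 127.45°  ·
  (1,3): δ = 7.39°  ✓
  (2,3): δ = 45.15°  ·
antipodal pairs: 2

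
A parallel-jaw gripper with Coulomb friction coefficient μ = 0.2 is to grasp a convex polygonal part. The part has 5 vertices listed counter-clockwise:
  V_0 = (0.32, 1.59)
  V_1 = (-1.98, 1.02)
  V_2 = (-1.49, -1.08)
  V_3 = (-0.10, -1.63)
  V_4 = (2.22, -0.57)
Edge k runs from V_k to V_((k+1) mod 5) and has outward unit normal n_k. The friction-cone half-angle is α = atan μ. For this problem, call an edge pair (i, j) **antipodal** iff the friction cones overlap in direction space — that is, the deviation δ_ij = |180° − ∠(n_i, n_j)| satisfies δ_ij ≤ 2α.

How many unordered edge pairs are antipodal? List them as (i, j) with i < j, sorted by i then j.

α = atan 0.2 = 11.31°;  2α = 22.62°
n_0 = (-0.2405, +0.9706)
n_1 = (-0.9738, -0.2272)
n_2 = (-0.3679, -0.9299)
n_3 = (+0.4156, -0.9096)
n_4 = (+0.7509, +0.6605)
  (0,1): δ = 90.78°  ·
  (0,2): δ = 35.51°  ·
  (0,3): δ = 10.64°  ✓
  (0,4): δ = 117.42°  ·
  (1,2): δ = 124.72°  ·
  (1,3): δ = 78.58°  ·
  (1,4): δ = 28.20°  ·
  (2,3): δ = 133.86°  ·
  (2,4): δ = 27.08°  ·
  (3,4): δ = 73.22°  ·
antipodal pairs: 1

count = 1; pairs: (0,3)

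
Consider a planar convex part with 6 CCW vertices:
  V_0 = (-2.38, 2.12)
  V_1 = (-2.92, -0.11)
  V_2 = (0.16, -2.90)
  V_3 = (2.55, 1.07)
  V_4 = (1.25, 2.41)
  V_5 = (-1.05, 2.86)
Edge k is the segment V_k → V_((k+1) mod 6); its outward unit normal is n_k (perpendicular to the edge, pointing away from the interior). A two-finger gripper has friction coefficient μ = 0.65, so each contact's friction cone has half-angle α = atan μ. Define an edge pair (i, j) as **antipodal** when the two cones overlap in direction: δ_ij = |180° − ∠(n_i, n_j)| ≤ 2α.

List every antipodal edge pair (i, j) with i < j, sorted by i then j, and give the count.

α = atan 0.65 = 33.02°;  2α = 66.05°
n_0 = (-0.9719, +0.2354)
n_1 = (-0.6714, -0.7411)
n_2 = (+0.8567, -0.5158)
n_3 = (+0.7177, +0.6963)
n_4 = (+0.1920, +0.9814)
n_5 = (-0.4862, +0.8738)
  (0,1): δ = 118.56°  ·
  (0,2): δ = 17.44°  ✓
  (0,3): δ = 57.74°  ✓
  (0,4): δ = 92.54°  ·
  (0,5): δ = 132.70°  ·
  (1,2): δ = 78.88°  ·
  (1,3): δ = 3.70°  ✓
  (1,4): δ = 31.10°  ✓
  (1,5): δ = 71.26°  ·
  (2,3): δ = 104.82°  ·
  (2,4): δ = 70.02°  ·
  (2,5): δ = 29.86°  ✓
  (3,4): δ = 145.20°  ·
  (3,5): δ = 105.04°  ·
  (4,5): δ = 139.84°  ·
antipodal pairs: 5

count = 5; pairs: (0,2), (0,3), (1,3), (1,4), (2,5)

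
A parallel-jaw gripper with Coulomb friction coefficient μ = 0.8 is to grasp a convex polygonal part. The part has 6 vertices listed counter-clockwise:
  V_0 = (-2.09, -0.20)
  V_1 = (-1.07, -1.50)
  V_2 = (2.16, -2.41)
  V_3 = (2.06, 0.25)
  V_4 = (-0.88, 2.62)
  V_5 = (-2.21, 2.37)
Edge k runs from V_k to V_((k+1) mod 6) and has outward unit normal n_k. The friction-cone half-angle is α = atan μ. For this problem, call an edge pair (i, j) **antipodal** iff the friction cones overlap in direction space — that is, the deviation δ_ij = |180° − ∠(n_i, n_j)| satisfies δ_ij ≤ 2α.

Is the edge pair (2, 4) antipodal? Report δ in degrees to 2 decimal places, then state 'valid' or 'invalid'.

α = atan 0.8 = 38.66°;  2α = 77.32°
edge 2: e_2 = (-0.10, +2.66);  n_2 = (+0.9993, +0.0376)
edge 4: e_4 = (-1.33, -0.25);  n_4 = (-0.1847, +0.9828)
∠(n_2, n_4) = 98.49°
δ = |180° − 98.49°| = 81.51°
81.51° > 2α = 77.32°  →  invalid

δ = 81.51°, invalid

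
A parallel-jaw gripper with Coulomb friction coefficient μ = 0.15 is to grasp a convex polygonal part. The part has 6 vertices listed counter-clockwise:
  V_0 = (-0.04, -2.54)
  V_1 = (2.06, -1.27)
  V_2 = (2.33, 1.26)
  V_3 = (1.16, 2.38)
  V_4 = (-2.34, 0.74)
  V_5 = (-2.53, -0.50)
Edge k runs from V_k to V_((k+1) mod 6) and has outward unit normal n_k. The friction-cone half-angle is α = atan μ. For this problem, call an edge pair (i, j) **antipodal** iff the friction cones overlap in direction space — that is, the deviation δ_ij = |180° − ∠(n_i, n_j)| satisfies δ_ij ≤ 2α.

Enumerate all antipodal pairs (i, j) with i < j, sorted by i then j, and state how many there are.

α = atan 0.15 = 8.53°;  2α = 17.06°
n_0 = (+0.5175, -0.8557)
n_1 = (+0.9944, -0.1061)
n_2 = (+0.6915, +0.7224)
n_3 = (-0.4243, +0.9055)
n_4 = (-0.9885, +0.1515)
n_5 = (-0.6337, -0.7735)
  (0,1): δ = 127.26°  ·
  (0,2): δ = 74.91°  ·
  (0,3): δ = 6.06°  ✓
  (0,4): δ = 50.12°  ·
  (0,5): δ = 109.51°  ·
  (1,2): δ = 127.66°  ·
  (1,3): δ = 58.80°  ·
  (1,4): δ = 2.62°  ✓
  (1,5): δ = 56.76°  ·
  (2,3): δ = 111.14°  ·
  (2,4): δ = 54.96°  ·
  (2,5): δ = 4.42°  ✓
  (3,4): δ = 123.82°  ·
  (3,5): δ = 64.43°  ·
  (4,5): δ = 120.62°  ·
antipodal pairs: 3

count = 3; pairs: (0,3), (1,4), (2,5)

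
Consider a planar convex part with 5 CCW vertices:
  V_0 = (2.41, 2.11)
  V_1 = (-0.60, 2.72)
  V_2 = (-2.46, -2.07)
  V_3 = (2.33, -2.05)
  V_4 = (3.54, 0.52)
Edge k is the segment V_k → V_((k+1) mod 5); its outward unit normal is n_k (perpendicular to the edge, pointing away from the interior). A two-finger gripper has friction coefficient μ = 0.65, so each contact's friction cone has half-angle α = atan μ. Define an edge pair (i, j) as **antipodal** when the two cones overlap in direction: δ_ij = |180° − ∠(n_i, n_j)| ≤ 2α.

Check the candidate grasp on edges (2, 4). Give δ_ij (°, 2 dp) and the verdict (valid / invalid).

δ = 54.84°, valid

α = atan 0.65 = 33.02°;  2α = 66.05°
edge 2: e_2 = (+4.79, +0.02);  n_2 = (+0.0042, -1.0000)
edge 4: e_4 = (-1.13, +1.59);  n_4 = (+0.8151, +0.5793)
∠(n_2, n_4) = 125.16°
δ = |180° − 125.16°| = 54.84°
54.84° ≤ 2α = 66.05°  →  valid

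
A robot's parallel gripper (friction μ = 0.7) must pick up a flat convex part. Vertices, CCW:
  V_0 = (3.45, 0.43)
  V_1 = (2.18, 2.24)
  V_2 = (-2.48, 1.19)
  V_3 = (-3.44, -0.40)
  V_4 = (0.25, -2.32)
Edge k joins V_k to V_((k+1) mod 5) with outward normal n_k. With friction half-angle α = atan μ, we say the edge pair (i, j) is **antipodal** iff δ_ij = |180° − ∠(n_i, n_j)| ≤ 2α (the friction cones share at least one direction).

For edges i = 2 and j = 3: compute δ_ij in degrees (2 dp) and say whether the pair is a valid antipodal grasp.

δ = 86.37°, invalid

α = atan 0.7 = 34.99°;  2α = 69.98°
edge 2: e_2 = (-0.96, -1.59);  n_2 = (-0.8561, +0.5169)
edge 3: e_3 = (+3.69, -1.92);  n_3 = (-0.4616, -0.8871)
∠(n_2, n_3) = 93.63°
δ = |180° − 93.63°| = 86.37°
86.37° > 2α = 69.98°  →  invalid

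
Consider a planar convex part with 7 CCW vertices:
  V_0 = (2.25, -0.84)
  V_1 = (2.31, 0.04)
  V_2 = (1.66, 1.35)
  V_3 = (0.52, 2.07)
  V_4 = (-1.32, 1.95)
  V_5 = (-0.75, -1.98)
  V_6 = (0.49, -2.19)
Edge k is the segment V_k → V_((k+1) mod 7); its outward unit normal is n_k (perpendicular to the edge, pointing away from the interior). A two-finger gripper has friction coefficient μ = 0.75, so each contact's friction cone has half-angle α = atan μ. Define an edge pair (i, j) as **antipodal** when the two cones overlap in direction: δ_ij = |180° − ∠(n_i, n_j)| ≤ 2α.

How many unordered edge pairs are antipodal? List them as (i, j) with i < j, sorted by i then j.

count = 9; pairs: (0,4), (1,4), (1,5), (2,4), (2,5), (2,6), (3,5), (3,6), (4,6)

α = atan 0.75 = 36.87°;  2α = 73.74°
n_0 = (+0.9977, -0.0680)
n_1 = (+0.8958, +0.4445)
n_2 = (+0.5340, +0.8455)
n_3 = (-0.0651, +0.9979)
n_4 = (-0.9896, -0.1435)
n_5 = (-0.1670, -0.9860)
n_6 = (+0.6086, -0.7935)
  (0,1): δ = 149.71°  ·
  (0,2): δ = 118.38°  ·
  (0,3): δ = 82.37°  ·
  (0,4): δ = 12.15°  ✓
  (0,5): δ = 84.29°  ·
  (0,6): δ = 131.39°  ·
  (1,2): δ = 148.67°  ·
  (1,3): δ = 112.66°  ·
  (1,4): δ = 18.14°  ✓
  (1,5): δ = 54.00°  ✓
  (1,6): δ = 101.10°  ·
  (2,3): δ = 143.99°  ·
  (2,4): δ = 49.47°  ✓
  (2,5): δ = 22.66°  ✓
  (2,6): δ = 69.77°  ✓
  (3,4): δ = 85.48°  ·
  (3,5): δ = 13.34°  ✓
  (3,6): δ = 33.76°  ✓
  (4,5): δ = 107.86°  ·
  (4,6): δ = 60.76°  ✓
  (5,6): δ = 132.90°  ·
antipodal pairs: 9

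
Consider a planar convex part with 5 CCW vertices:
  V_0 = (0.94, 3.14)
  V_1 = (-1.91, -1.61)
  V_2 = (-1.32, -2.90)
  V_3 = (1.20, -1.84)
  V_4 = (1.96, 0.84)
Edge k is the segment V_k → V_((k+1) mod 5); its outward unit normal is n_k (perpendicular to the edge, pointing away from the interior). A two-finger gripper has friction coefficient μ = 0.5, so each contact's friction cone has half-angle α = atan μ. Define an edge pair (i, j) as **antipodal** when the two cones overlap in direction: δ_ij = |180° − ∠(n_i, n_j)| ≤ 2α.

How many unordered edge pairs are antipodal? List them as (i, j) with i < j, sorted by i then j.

α = atan 0.5 = 26.57°;  2α = 53.13°
n_0 = (-0.8575, +0.5145)
n_1 = (-0.9094, -0.4159)
n_2 = (+0.3877, -0.9218)
n_3 = (+0.9621, -0.2728)
n_4 = (+0.9141, +0.4054)
  (0,1): δ = 124.46°  ·
  (0,2): δ = 36.22°  ✓
  (0,3): δ = 15.13°  ✓
  (0,4): δ = 54.88°  ·
  (1,2): δ = 91.76°  ·
  (1,3): δ = 40.41°  ✓
  (1,4): δ = 0.66°  ✓
  (2,3): δ = 128.65°  ·
  (2,4): δ = 88.90°  ·
  (3,4): δ = 140.25°  ·
antipodal pairs: 4

count = 4; pairs: (0,2), (0,3), (1,3), (1,4)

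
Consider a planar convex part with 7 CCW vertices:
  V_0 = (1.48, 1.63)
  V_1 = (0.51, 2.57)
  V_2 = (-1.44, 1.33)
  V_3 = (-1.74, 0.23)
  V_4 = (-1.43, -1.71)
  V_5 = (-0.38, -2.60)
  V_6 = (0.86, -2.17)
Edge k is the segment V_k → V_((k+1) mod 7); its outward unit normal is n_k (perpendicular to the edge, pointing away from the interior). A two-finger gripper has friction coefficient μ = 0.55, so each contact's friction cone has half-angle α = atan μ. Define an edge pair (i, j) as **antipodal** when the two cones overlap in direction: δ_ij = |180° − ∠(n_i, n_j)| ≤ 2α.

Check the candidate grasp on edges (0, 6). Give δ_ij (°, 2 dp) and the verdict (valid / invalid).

δ = 124.83°, invalid

α = atan 0.55 = 28.81°;  2α = 57.62°
edge 0: e_0 = (-0.97, +0.94);  n_0 = (+0.6959, +0.7181)
edge 6: e_6 = (+0.62, +3.80);  n_6 = (+0.9869, -0.1610)
∠(n_0, n_6) = 55.17°
δ = |180° − 55.17°| = 124.83°
124.83° > 2α = 57.62°  →  invalid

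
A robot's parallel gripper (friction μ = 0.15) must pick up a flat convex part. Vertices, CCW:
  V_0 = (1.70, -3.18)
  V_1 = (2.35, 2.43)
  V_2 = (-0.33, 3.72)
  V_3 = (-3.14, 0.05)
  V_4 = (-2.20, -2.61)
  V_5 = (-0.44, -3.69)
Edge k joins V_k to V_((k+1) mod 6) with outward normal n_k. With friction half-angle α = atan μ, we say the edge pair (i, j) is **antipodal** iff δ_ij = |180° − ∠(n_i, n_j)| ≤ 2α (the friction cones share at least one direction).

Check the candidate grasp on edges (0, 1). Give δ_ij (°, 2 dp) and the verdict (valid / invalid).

α = atan 0.15 = 8.53°;  2α = 17.06°
edge 0: e_0 = (+0.65, +5.61);  n_0 = (+0.9934, -0.1151)
edge 1: e_1 = (-2.68, +1.29);  n_1 = (+0.4337, +0.9011)
∠(n_0, n_1) = 70.91°
δ = |180° − 70.91°| = 109.09°
109.09° > 2α = 17.06°  →  invalid

δ = 109.09°, invalid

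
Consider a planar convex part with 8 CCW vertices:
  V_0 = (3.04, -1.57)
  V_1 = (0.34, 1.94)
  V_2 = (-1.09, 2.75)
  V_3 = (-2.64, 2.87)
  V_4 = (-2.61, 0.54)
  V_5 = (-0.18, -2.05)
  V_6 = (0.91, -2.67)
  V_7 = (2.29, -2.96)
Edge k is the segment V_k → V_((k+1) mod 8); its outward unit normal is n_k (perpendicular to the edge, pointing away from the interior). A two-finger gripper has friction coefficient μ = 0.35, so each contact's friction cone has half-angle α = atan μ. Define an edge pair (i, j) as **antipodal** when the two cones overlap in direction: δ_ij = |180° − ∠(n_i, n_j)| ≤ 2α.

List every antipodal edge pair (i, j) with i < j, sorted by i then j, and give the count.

count = 9; pairs: (0,3), (0,4), (0,5), (1,4), (1,5), (1,6), (2,5), (2,6), (3,7)

α = atan 0.35 = 19.29°;  2α = 38.58°
n_0 = (+0.7926, +0.6097)
n_1 = (+0.4929, +0.8701)
n_2 = (+0.0772, +0.9970)
n_3 = (-0.9999, -0.0129)
n_4 = (-0.7293, -0.6842)
n_5 = (-0.4944, -0.8692)
n_6 = (-0.2057, -0.9786)
n_7 = (+0.8801, -0.4749)
  (0,1): δ = 157.10°  ·
  (0,2): δ = 132.00°  ·
  (0,3): δ = 36.83°  ✓
  (0,4): δ = 5.61°  ✓
  (0,5): δ = 22.80°  ✓
  (0,6): δ = 40.56°  ·
  (0,7): δ = 114.08°  ·
  (1,2): δ = 154.90°  ·
  (1,3): δ = 59.73°  ·
  (1,4): δ = 17.30°  ✓
  (1,5): δ = 0.10°  ✓
  (1,6): δ = 17.66°  ✓
  (1,7): δ = 91.18°  ·
  (2,3): δ = 84.84°  ·
  (2,4): δ = 42.40°  ·
  (2,5): δ = 25.20°  ✓
  (2,6): δ = 7.44°  ✓
  (2,7): δ = 66.08°  ·
  (3,4): δ = 137.56°  ·
  (3,5): δ = 120.37°  ·
  (3,6): δ = 102.61°  ·
  (3,7): δ = 29.09°  ✓
  (4,5): δ = 162.81°  ·
  (4,6): δ = 145.04°  ·
  (4,7): δ = 71.52°  ·
  (5,6): δ = 162.24°  ·
  (5,7): δ = 88.72°  ·
  (6,7): δ = 106.48°  ·
antipodal pairs: 9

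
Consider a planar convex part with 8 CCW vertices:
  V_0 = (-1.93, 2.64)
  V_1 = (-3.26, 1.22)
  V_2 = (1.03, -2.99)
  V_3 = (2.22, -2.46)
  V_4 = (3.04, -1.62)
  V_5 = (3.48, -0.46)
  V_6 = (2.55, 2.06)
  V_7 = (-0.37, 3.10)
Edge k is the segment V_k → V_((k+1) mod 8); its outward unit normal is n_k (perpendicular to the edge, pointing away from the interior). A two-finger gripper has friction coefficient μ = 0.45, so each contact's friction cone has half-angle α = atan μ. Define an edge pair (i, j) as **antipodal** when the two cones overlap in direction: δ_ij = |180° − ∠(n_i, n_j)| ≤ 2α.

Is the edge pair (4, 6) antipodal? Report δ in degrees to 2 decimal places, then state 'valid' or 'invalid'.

α = atan 0.45 = 24.23°;  2α = 48.46°
edge 4: e_4 = (+0.44, +1.16);  n_4 = (+0.9350, -0.3547)
edge 6: e_6 = (-2.92, +1.04);  n_6 = (+0.3355, +0.9420)
∠(n_4, n_6) = 91.17°
δ = |180° − 91.17°| = 88.83°
88.83° > 2α = 48.46°  →  invalid

δ = 88.83°, invalid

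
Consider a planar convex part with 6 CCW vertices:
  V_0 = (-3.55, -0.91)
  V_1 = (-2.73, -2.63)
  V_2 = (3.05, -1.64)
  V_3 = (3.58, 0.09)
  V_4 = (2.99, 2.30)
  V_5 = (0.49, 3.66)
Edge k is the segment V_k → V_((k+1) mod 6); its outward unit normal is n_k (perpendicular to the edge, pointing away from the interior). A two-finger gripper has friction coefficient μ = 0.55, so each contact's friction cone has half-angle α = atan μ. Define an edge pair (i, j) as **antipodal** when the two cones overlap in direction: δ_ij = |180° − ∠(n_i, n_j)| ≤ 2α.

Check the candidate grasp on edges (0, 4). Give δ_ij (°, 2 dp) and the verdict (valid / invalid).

δ = 35.96°, valid

α = atan 0.55 = 28.81°;  2α = 57.62°
edge 0: e_0 = (+0.82, -1.72);  n_0 = (-0.9027, -0.4303)
edge 4: e_4 = (-2.50, +1.36);  n_4 = (+0.4779, +0.8784)
∠(n_0, n_4) = 144.04°
δ = |180° − 144.04°| = 35.96°
35.96° ≤ 2α = 57.62°  →  valid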